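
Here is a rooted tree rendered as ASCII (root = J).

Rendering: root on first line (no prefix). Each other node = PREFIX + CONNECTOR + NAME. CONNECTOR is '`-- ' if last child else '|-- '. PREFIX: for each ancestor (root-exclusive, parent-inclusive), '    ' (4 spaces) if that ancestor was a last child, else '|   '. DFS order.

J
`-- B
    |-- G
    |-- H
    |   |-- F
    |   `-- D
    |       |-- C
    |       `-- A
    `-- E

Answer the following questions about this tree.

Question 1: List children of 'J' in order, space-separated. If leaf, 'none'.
Answer: B

Derivation:
Node J's children (from adjacency): B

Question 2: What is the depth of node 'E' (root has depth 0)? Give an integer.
Path from root to E: J -> B -> E
Depth = number of edges = 2

Answer: 2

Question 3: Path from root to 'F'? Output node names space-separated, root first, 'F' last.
Answer: J B H F

Derivation:
Walk down from root: J -> B -> H -> F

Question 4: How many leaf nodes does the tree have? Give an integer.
Leaves (nodes with no children): A, C, E, F, G

Answer: 5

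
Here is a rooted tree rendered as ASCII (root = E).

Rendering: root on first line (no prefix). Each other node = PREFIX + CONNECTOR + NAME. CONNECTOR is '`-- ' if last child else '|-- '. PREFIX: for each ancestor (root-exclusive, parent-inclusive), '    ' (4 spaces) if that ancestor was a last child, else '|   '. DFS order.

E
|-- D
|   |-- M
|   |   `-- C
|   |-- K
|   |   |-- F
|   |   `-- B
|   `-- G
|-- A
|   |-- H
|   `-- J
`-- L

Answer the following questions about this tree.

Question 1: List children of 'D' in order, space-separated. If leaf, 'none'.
Node D's children (from adjacency): M, K, G

Answer: M K G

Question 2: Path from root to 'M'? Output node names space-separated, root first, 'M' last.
Walk down from root: E -> D -> M

Answer: E D M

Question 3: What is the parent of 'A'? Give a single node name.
Answer: E

Derivation:
Scan adjacency: A appears as child of E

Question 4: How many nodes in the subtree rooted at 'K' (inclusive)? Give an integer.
Answer: 3

Derivation:
Subtree rooted at K contains: B, F, K
Count = 3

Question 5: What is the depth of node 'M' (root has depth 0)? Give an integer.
Path from root to M: E -> D -> M
Depth = number of edges = 2

Answer: 2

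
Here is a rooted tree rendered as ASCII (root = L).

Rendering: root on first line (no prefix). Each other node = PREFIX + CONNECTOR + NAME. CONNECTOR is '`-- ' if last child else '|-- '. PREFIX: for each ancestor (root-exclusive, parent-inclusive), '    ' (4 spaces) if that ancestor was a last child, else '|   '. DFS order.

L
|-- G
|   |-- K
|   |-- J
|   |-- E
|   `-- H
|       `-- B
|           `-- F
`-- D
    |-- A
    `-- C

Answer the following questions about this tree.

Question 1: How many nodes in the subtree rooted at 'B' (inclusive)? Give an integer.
Subtree rooted at B contains: B, F
Count = 2

Answer: 2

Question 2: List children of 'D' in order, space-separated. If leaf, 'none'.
Answer: A C

Derivation:
Node D's children (from adjacency): A, C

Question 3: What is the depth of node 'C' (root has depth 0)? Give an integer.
Path from root to C: L -> D -> C
Depth = number of edges = 2

Answer: 2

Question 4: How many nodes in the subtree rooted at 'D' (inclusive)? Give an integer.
Answer: 3

Derivation:
Subtree rooted at D contains: A, C, D
Count = 3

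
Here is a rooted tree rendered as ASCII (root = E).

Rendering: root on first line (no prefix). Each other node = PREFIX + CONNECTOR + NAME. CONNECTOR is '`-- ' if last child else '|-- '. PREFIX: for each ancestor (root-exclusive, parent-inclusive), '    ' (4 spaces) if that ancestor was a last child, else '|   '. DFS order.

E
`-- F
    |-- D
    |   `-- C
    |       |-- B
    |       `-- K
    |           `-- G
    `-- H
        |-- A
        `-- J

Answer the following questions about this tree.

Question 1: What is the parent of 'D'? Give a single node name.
Answer: F

Derivation:
Scan adjacency: D appears as child of F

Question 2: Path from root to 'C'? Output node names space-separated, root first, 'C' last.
Walk down from root: E -> F -> D -> C

Answer: E F D C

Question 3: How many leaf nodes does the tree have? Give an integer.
Leaves (nodes with no children): A, B, G, J

Answer: 4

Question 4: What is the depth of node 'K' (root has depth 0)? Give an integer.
Answer: 4

Derivation:
Path from root to K: E -> F -> D -> C -> K
Depth = number of edges = 4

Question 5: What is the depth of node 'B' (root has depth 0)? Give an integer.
Answer: 4

Derivation:
Path from root to B: E -> F -> D -> C -> B
Depth = number of edges = 4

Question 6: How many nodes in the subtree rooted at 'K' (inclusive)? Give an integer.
Subtree rooted at K contains: G, K
Count = 2

Answer: 2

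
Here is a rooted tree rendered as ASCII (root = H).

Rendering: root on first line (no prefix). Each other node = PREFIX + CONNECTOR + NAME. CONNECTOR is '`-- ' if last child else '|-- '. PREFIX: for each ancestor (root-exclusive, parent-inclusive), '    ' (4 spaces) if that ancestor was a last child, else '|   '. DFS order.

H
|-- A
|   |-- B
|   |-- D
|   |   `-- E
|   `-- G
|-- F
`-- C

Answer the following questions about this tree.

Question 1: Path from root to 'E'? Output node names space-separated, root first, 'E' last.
Answer: H A D E

Derivation:
Walk down from root: H -> A -> D -> E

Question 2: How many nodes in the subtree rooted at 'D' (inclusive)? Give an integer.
Subtree rooted at D contains: D, E
Count = 2

Answer: 2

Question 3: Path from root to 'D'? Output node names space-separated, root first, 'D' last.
Walk down from root: H -> A -> D

Answer: H A D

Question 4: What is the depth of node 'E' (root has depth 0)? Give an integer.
Path from root to E: H -> A -> D -> E
Depth = number of edges = 3

Answer: 3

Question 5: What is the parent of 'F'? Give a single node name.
Scan adjacency: F appears as child of H

Answer: H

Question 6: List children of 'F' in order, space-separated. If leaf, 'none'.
Node F's children (from adjacency): (leaf)

Answer: none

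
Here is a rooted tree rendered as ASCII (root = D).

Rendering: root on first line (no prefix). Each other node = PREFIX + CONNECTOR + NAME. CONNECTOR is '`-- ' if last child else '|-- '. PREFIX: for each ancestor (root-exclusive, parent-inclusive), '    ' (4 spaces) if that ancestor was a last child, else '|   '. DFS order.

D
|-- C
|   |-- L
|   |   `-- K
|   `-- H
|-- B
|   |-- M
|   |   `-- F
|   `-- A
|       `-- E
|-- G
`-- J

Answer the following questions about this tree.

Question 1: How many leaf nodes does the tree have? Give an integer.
Answer: 6

Derivation:
Leaves (nodes with no children): E, F, G, H, J, K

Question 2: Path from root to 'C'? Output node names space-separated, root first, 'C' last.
Answer: D C

Derivation:
Walk down from root: D -> C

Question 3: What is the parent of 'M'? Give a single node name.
Scan adjacency: M appears as child of B

Answer: B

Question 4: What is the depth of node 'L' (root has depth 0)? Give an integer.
Answer: 2

Derivation:
Path from root to L: D -> C -> L
Depth = number of edges = 2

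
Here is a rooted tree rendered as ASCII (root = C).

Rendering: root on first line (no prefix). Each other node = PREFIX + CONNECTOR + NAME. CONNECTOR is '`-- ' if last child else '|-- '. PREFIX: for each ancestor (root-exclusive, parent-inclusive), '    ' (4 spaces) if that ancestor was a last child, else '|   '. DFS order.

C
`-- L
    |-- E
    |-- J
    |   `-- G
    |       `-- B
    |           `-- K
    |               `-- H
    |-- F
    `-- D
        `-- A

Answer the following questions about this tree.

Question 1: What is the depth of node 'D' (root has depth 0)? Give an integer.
Answer: 2

Derivation:
Path from root to D: C -> L -> D
Depth = number of edges = 2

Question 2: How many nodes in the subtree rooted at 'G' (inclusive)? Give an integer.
Answer: 4

Derivation:
Subtree rooted at G contains: B, G, H, K
Count = 4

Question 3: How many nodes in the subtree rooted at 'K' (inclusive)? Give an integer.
Answer: 2

Derivation:
Subtree rooted at K contains: H, K
Count = 2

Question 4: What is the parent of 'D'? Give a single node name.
Scan adjacency: D appears as child of L

Answer: L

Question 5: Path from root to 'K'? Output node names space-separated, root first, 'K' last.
Answer: C L J G B K

Derivation:
Walk down from root: C -> L -> J -> G -> B -> K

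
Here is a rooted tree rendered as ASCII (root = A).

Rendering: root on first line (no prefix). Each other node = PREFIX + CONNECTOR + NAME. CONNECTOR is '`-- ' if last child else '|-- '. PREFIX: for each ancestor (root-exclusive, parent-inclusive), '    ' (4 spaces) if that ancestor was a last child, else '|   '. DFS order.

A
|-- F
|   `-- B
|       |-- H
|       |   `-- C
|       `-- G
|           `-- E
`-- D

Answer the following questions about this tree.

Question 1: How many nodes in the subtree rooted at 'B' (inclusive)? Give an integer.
Subtree rooted at B contains: B, C, E, G, H
Count = 5

Answer: 5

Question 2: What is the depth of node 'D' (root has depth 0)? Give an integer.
Path from root to D: A -> D
Depth = number of edges = 1

Answer: 1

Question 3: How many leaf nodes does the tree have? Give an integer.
Leaves (nodes with no children): C, D, E

Answer: 3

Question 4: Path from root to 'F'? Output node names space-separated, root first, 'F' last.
Answer: A F

Derivation:
Walk down from root: A -> F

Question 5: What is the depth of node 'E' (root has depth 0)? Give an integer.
Path from root to E: A -> F -> B -> G -> E
Depth = number of edges = 4

Answer: 4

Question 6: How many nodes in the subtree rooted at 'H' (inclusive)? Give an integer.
Answer: 2

Derivation:
Subtree rooted at H contains: C, H
Count = 2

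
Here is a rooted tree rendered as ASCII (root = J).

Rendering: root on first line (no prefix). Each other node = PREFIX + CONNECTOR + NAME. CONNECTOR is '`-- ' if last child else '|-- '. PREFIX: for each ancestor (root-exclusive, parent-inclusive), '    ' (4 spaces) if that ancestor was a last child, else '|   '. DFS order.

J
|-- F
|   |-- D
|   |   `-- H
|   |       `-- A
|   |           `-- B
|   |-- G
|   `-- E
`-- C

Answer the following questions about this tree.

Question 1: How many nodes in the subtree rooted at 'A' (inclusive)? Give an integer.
Answer: 2

Derivation:
Subtree rooted at A contains: A, B
Count = 2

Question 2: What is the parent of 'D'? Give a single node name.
Scan adjacency: D appears as child of F

Answer: F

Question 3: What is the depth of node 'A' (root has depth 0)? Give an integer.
Path from root to A: J -> F -> D -> H -> A
Depth = number of edges = 4

Answer: 4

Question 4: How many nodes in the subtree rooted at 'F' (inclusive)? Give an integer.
Answer: 7

Derivation:
Subtree rooted at F contains: A, B, D, E, F, G, H
Count = 7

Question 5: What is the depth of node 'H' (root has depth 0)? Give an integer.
Answer: 3

Derivation:
Path from root to H: J -> F -> D -> H
Depth = number of edges = 3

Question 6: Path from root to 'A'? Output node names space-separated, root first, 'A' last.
Walk down from root: J -> F -> D -> H -> A

Answer: J F D H A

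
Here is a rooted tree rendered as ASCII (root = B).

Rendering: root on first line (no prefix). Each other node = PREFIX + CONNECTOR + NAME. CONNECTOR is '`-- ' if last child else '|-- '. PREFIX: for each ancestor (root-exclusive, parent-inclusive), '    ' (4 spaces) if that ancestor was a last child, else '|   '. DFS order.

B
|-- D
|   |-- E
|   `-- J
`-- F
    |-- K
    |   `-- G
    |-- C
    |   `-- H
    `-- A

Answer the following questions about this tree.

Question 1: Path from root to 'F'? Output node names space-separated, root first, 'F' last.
Walk down from root: B -> F

Answer: B F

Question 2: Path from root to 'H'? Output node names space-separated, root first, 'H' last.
Walk down from root: B -> F -> C -> H

Answer: B F C H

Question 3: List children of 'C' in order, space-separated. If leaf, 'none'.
Answer: H

Derivation:
Node C's children (from adjacency): H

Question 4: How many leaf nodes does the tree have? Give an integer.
Answer: 5

Derivation:
Leaves (nodes with no children): A, E, G, H, J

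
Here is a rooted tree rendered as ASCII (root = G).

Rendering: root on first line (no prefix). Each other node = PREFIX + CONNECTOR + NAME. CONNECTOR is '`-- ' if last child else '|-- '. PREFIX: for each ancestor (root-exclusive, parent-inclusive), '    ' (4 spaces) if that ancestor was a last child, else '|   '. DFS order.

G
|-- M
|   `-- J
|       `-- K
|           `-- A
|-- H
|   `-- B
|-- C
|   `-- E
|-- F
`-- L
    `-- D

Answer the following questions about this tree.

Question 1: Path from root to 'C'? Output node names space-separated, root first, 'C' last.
Walk down from root: G -> C

Answer: G C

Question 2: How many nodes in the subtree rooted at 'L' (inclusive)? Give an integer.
Subtree rooted at L contains: D, L
Count = 2

Answer: 2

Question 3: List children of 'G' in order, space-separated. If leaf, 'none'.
Node G's children (from adjacency): M, H, C, F, L

Answer: M H C F L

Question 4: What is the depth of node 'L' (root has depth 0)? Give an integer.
Path from root to L: G -> L
Depth = number of edges = 1

Answer: 1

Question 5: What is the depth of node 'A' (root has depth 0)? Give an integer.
Answer: 4

Derivation:
Path from root to A: G -> M -> J -> K -> A
Depth = number of edges = 4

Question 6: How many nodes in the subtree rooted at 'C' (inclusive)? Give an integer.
Subtree rooted at C contains: C, E
Count = 2

Answer: 2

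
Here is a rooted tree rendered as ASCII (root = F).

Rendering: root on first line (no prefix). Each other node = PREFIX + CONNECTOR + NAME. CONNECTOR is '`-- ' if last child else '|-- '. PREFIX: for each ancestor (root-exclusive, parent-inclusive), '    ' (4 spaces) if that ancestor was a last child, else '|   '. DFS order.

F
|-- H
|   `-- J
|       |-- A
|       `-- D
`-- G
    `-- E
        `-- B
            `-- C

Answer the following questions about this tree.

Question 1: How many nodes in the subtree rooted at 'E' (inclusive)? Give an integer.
Answer: 3

Derivation:
Subtree rooted at E contains: B, C, E
Count = 3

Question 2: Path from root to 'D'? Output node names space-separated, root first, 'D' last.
Walk down from root: F -> H -> J -> D

Answer: F H J D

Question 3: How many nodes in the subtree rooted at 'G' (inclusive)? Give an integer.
Answer: 4

Derivation:
Subtree rooted at G contains: B, C, E, G
Count = 4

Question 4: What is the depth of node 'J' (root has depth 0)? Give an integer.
Answer: 2

Derivation:
Path from root to J: F -> H -> J
Depth = number of edges = 2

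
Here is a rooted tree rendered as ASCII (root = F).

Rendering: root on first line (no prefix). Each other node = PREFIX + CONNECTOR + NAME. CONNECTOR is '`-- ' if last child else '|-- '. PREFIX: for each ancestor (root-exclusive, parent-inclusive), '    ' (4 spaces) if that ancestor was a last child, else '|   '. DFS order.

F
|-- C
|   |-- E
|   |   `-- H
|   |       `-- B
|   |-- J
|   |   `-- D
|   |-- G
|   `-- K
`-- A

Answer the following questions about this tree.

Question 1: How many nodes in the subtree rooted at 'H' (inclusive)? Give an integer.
Subtree rooted at H contains: B, H
Count = 2

Answer: 2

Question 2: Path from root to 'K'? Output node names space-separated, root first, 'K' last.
Answer: F C K

Derivation:
Walk down from root: F -> C -> K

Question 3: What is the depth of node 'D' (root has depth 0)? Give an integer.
Path from root to D: F -> C -> J -> D
Depth = number of edges = 3

Answer: 3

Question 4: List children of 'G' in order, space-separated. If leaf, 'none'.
Node G's children (from adjacency): (leaf)

Answer: none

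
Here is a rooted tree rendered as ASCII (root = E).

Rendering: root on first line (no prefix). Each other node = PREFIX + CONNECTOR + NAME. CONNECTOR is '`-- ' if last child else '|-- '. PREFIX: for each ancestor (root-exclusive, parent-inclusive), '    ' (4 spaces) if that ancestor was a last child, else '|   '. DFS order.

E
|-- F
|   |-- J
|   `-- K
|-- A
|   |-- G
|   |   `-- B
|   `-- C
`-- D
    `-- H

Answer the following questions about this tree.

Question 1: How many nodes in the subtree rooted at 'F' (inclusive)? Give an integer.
Answer: 3

Derivation:
Subtree rooted at F contains: F, J, K
Count = 3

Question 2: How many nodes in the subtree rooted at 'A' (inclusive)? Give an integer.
Answer: 4

Derivation:
Subtree rooted at A contains: A, B, C, G
Count = 4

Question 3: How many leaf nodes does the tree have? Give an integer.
Answer: 5

Derivation:
Leaves (nodes with no children): B, C, H, J, K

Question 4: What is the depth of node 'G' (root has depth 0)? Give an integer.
Path from root to G: E -> A -> G
Depth = number of edges = 2

Answer: 2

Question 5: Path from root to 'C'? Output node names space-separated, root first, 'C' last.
Walk down from root: E -> A -> C

Answer: E A C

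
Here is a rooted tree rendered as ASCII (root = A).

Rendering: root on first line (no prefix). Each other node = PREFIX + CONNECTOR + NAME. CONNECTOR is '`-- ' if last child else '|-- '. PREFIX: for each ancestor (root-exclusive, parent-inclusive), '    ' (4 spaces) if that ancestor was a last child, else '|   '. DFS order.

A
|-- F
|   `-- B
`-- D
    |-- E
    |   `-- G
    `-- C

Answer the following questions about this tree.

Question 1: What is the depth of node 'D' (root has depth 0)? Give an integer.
Answer: 1

Derivation:
Path from root to D: A -> D
Depth = number of edges = 1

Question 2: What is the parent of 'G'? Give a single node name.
Answer: E

Derivation:
Scan adjacency: G appears as child of E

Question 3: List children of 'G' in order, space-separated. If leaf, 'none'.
Node G's children (from adjacency): (leaf)

Answer: none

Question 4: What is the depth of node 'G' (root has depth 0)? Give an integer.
Answer: 3

Derivation:
Path from root to G: A -> D -> E -> G
Depth = number of edges = 3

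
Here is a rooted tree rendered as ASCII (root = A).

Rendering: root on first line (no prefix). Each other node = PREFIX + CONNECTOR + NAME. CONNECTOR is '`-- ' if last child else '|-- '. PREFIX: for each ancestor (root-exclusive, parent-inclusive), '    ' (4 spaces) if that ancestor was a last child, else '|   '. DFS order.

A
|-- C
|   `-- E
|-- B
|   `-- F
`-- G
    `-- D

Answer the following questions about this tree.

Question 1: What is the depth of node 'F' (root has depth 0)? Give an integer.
Answer: 2

Derivation:
Path from root to F: A -> B -> F
Depth = number of edges = 2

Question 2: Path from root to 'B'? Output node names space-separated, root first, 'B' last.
Answer: A B

Derivation:
Walk down from root: A -> B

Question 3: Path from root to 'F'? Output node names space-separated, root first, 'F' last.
Answer: A B F

Derivation:
Walk down from root: A -> B -> F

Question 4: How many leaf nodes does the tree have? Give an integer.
Answer: 3

Derivation:
Leaves (nodes with no children): D, E, F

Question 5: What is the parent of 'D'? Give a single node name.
Scan adjacency: D appears as child of G

Answer: G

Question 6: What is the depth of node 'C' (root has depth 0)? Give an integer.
Answer: 1

Derivation:
Path from root to C: A -> C
Depth = number of edges = 1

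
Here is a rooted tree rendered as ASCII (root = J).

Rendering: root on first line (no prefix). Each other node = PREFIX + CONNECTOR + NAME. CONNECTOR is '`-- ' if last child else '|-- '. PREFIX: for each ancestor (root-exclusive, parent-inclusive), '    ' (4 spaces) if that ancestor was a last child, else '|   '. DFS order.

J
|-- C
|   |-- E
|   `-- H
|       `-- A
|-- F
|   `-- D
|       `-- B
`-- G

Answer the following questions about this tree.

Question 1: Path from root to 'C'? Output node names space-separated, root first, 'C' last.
Walk down from root: J -> C

Answer: J C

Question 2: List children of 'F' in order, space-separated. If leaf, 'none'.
Answer: D

Derivation:
Node F's children (from adjacency): D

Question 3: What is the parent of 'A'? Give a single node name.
Answer: H

Derivation:
Scan adjacency: A appears as child of H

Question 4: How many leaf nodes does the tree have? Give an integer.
Leaves (nodes with no children): A, B, E, G

Answer: 4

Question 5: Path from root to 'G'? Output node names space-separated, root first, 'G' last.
Walk down from root: J -> G

Answer: J G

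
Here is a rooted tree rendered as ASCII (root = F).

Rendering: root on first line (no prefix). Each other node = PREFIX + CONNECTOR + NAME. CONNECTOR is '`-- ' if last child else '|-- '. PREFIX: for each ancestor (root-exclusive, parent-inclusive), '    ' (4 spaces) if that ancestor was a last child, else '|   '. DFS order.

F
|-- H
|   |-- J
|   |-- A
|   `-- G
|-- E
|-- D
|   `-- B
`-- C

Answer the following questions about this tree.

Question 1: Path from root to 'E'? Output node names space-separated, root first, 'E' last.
Walk down from root: F -> E

Answer: F E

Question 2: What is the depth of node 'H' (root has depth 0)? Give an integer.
Answer: 1

Derivation:
Path from root to H: F -> H
Depth = number of edges = 1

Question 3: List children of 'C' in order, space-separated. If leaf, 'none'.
Node C's children (from adjacency): (leaf)

Answer: none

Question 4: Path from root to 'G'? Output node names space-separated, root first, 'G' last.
Answer: F H G

Derivation:
Walk down from root: F -> H -> G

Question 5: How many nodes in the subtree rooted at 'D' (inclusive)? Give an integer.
Subtree rooted at D contains: B, D
Count = 2

Answer: 2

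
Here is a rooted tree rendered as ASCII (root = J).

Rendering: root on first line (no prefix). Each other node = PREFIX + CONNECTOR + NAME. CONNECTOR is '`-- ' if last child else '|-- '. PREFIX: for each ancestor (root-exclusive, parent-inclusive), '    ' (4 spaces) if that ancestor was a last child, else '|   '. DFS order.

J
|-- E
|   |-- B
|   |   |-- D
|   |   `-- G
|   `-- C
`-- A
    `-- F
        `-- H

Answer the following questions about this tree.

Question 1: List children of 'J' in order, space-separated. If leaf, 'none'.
Answer: E A

Derivation:
Node J's children (from adjacency): E, A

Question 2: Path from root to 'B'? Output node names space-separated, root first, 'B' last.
Walk down from root: J -> E -> B

Answer: J E B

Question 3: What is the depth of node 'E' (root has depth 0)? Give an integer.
Answer: 1

Derivation:
Path from root to E: J -> E
Depth = number of edges = 1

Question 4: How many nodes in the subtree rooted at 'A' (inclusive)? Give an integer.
Subtree rooted at A contains: A, F, H
Count = 3

Answer: 3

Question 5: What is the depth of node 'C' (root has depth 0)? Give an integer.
Answer: 2

Derivation:
Path from root to C: J -> E -> C
Depth = number of edges = 2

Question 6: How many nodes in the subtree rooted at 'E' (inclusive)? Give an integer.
Answer: 5

Derivation:
Subtree rooted at E contains: B, C, D, E, G
Count = 5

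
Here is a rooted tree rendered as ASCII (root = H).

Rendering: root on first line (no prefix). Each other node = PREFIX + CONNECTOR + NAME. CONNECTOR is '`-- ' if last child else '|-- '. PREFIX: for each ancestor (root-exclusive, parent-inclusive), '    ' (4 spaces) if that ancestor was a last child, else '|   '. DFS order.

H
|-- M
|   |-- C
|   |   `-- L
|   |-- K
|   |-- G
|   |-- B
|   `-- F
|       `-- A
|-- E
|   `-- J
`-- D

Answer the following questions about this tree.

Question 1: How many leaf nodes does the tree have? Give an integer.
Answer: 7

Derivation:
Leaves (nodes with no children): A, B, D, G, J, K, L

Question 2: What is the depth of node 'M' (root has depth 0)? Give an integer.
Answer: 1

Derivation:
Path from root to M: H -> M
Depth = number of edges = 1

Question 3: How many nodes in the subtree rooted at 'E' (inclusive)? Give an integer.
Answer: 2

Derivation:
Subtree rooted at E contains: E, J
Count = 2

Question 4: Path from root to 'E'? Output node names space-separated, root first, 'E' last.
Walk down from root: H -> E

Answer: H E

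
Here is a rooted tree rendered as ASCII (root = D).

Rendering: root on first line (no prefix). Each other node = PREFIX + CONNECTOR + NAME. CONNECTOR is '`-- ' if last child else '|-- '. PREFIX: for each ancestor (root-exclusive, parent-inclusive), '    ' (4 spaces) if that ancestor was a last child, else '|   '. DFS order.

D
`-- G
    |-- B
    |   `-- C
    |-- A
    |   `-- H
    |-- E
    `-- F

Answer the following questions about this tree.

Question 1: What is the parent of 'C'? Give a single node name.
Scan adjacency: C appears as child of B

Answer: B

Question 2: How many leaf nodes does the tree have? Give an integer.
Leaves (nodes with no children): C, E, F, H

Answer: 4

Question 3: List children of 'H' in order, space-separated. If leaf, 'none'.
Node H's children (from adjacency): (leaf)

Answer: none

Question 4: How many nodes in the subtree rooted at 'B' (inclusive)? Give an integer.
Answer: 2

Derivation:
Subtree rooted at B contains: B, C
Count = 2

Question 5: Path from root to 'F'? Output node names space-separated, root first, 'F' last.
Answer: D G F

Derivation:
Walk down from root: D -> G -> F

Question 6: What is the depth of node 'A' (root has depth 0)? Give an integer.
Path from root to A: D -> G -> A
Depth = number of edges = 2

Answer: 2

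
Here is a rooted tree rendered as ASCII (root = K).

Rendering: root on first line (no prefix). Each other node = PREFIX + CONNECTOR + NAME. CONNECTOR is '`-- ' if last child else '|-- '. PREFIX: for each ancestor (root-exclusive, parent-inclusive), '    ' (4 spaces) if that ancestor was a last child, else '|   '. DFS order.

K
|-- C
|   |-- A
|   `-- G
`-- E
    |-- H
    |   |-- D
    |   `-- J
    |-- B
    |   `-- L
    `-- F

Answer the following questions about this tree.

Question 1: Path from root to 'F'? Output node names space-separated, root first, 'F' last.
Walk down from root: K -> E -> F

Answer: K E F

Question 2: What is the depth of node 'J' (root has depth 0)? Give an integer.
Path from root to J: K -> E -> H -> J
Depth = number of edges = 3

Answer: 3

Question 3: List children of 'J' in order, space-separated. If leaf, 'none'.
Node J's children (from adjacency): (leaf)

Answer: none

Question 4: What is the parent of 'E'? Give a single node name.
Scan adjacency: E appears as child of K

Answer: K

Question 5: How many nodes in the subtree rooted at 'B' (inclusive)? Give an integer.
Subtree rooted at B contains: B, L
Count = 2

Answer: 2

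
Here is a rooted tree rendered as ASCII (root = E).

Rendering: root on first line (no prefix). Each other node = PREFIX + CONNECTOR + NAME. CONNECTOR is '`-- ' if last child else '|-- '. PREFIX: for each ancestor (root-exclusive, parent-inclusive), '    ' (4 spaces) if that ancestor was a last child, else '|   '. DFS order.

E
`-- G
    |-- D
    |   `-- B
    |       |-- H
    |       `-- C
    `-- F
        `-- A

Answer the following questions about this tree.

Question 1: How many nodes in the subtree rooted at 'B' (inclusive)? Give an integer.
Subtree rooted at B contains: B, C, H
Count = 3

Answer: 3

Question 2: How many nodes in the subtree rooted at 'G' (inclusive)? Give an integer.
Subtree rooted at G contains: A, B, C, D, F, G, H
Count = 7

Answer: 7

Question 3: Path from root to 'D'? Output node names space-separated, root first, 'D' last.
Answer: E G D

Derivation:
Walk down from root: E -> G -> D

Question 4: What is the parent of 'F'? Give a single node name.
Answer: G

Derivation:
Scan adjacency: F appears as child of G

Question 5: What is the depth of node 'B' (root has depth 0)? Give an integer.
Path from root to B: E -> G -> D -> B
Depth = number of edges = 3

Answer: 3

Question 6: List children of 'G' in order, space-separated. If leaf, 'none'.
Answer: D F

Derivation:
Node G's children (from adjacency): D, F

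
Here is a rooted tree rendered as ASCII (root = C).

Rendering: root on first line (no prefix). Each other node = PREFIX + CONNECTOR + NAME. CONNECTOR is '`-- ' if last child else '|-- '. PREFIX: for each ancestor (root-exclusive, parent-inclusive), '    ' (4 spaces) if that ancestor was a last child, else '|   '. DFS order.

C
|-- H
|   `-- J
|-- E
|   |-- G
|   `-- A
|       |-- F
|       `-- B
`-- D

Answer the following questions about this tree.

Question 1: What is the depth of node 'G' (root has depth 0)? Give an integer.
Answer: 2

Derivation:
Path from root to G: C -> E -> G
Depth = number of edges = 2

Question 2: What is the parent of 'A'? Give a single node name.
Answer: E

Derivation:
Scan adjacency: A appears as child of E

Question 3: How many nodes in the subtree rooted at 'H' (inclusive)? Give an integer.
Answer: 2

Derivation:
Subtree rooted at H contains: H, J
Count = 2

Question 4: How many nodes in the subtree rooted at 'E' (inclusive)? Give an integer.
Subtree rooted at E contains: A, B, E, F, G
Count = 5

Answer: 5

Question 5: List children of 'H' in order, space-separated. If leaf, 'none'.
Node H's children (from adjacency): J

Answer: J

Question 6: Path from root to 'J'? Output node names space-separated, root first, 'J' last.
Walk down from root: C -> H -> J

Answer: C H J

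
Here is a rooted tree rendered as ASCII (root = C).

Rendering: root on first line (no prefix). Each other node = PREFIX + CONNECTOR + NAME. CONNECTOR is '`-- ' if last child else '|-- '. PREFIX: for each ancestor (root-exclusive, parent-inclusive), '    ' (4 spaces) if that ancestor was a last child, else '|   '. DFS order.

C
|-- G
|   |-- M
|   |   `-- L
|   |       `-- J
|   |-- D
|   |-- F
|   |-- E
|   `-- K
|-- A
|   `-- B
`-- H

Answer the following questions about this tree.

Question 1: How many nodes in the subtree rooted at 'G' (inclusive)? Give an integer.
Answer: 8

Derivation:
Subtree rooted at G contains: D, E, F, G, J, K, L, M
Count = 8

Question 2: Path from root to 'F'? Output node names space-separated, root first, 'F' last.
Walk down from root: C -> G -> F

Answer: C G F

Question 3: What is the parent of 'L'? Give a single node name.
Scan adjacency: L appears as child of M

Answer: M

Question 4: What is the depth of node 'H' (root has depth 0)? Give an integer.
Answer: 1

Derivation:
Path from root to H: C -> H
Depth = number of edges = 1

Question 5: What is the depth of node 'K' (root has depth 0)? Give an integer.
Path from root to K: C -> G -> K
Depth = number of edges = 2

Answer: 2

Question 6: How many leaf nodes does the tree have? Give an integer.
Leaves (nodes with no children): B, D, E, F, H, J, K

Answer: 7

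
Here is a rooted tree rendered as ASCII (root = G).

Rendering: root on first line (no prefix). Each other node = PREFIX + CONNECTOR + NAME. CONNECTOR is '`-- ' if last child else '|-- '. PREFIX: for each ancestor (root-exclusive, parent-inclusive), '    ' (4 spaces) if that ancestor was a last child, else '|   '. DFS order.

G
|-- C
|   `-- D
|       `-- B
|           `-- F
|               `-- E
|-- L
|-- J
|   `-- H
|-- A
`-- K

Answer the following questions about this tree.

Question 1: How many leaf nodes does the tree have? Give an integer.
Answer: 5

Derivation:
Leaves (nodes with no children): A, E, H, K, L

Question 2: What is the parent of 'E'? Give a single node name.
Answer: F

Derivation:
Scan adjacency: E appears as child of F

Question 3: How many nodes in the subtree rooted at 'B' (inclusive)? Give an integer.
Answer: 3

Derivation:
Subtree rooted at B contains: B, E, F
Count = 3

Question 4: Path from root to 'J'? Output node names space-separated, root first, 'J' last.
Answer: G J

Derivation:
Walk down from root: G -> J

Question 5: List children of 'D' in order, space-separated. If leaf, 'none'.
Node D's children (from adjacency): B

Answer: B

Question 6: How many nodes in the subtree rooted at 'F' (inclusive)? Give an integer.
Subtree rooted at F contains: E, F
Count = 2

Answer: 2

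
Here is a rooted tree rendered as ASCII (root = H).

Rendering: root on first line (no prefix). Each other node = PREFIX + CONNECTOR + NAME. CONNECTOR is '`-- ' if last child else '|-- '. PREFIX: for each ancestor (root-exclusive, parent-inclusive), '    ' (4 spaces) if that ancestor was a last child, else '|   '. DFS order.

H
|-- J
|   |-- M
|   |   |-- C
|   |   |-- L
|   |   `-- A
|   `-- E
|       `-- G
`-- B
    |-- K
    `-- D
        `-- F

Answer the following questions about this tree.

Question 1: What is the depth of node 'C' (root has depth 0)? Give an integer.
Path from root to C: H -> J -> M -> C
Depth = number of edges = 3

Answer: 3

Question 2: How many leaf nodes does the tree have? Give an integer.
Leaves (nodes with no children): A, C, F, G, K, L

Answer: 6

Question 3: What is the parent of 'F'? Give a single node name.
Scan adjacency: F appears as child of D

Answer: D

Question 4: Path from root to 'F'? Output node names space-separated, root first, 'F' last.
Walk down from root: H -> B -> D -> F

Answer: H B D F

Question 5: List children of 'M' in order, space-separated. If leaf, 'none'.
Node M's children (from adjacency): C, L, A

Answer: C L A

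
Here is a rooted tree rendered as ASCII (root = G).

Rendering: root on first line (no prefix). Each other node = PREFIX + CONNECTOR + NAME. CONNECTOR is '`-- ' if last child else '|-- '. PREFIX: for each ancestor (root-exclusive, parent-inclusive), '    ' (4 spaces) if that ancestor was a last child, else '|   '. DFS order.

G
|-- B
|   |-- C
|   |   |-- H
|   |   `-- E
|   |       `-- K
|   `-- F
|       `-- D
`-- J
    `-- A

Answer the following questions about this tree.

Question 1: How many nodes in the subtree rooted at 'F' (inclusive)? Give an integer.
Answer: 2

Derivation:
Subtree rooted at F contains: D, F
Count = 2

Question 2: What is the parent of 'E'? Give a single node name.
Answer: C

Derivation:
Scan adjacency: E appears as child of C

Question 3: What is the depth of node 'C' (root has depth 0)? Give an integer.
Path from root to C: G -> B -> C
Depth = number of edges = 2

Answer: 2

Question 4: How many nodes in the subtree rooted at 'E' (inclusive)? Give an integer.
Answer: 2

Derivation:
Subtree rooted at E contains: E, K
Count = 2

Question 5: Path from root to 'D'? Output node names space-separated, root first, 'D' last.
Walk down from root: G -> B -> F -> D

Answer: G B F D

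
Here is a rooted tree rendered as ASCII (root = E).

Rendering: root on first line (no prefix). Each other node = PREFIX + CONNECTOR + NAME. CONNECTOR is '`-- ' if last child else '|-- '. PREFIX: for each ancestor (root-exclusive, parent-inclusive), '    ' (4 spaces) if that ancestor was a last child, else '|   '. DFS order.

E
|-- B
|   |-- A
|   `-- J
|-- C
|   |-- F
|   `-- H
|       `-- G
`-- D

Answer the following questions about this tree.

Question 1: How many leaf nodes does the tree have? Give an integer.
Answer: 5

Derivation:
Leaves (nodes with no children): A, D, F, G, J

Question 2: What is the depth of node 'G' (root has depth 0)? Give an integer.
Path from root to G: E -> C -> H -> G
Depth = number of edges = 3

Answer: 3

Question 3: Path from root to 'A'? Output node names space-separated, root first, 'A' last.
Walk down from root: E -> B -> A

Answer: E B A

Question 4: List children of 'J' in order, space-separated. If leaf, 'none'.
Answer: none

Derivation:
Node J's children (from adjacency): (leaf)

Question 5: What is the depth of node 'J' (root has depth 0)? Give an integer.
Path from root to J: E -> B -> J
Depth = number of edges = 2

Answer: 2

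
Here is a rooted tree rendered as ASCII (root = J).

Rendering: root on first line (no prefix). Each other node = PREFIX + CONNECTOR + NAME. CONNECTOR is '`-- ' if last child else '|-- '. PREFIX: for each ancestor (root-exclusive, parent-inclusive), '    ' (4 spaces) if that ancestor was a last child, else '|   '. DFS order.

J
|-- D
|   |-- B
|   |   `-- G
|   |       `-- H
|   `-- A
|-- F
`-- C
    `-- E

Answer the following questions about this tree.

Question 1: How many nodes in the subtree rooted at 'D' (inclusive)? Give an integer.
Answer: 5

Derivation:
Subtree rooted at D contains: A, B, D, G, H
Count = 5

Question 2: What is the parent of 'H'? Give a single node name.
Scan adjacency: H appears as child of G

Answer: G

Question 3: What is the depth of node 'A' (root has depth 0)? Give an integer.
Path from root to A: J -> D -> A
Depth = number of edges = 2

Answer: 2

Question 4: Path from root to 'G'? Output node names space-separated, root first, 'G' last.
Walk down from root: J -> D -> B -> G

Answer: J D B G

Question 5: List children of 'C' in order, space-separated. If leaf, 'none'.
Answer: E

Derivation:
Node C's children (from adjacency): E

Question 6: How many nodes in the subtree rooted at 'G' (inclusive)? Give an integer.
Subtree rooted at G contains: G, H
Count = 2

Answer: 2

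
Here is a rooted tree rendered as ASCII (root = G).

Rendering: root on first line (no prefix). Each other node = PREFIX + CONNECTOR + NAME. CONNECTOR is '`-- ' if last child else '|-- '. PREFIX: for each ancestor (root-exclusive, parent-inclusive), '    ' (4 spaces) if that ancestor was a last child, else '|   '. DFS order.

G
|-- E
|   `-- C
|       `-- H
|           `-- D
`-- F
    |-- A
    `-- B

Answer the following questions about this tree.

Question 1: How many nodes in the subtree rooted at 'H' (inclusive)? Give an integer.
Answer: 2

Derivation:
Subtree rooted at H contains: D, H
Count = 2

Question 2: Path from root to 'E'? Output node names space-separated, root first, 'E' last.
Walk down from root: G -> E

Answer: G E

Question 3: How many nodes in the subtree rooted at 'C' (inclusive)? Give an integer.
Subtree rooted at C contains: C, D, H
Count = 3

Answer: 3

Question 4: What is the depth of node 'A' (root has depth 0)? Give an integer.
Path from root to A: G -> F -> A
Depth = number of edges = 2

Answer: 2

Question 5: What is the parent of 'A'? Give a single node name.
Scan adjacency: A appears as child of F

Answer: F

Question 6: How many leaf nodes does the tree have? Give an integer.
Leaves (nodes with no children): A, B, D

Answer: 3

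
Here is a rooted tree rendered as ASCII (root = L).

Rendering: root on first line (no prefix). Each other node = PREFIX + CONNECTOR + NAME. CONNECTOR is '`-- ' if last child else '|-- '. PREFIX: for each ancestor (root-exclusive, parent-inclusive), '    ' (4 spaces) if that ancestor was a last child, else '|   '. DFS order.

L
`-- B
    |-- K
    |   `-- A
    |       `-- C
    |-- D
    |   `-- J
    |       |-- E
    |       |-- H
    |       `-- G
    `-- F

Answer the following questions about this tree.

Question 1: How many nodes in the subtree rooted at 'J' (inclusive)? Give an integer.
Subtree rooted at J contains: E, G, H, J
Count = 4

Answer: 4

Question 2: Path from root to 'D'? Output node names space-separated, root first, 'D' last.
Walk down from root: L -> B -> D

Answer: L B D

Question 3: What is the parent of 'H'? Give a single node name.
Scan adjacency: H appears as child of J

Answer: J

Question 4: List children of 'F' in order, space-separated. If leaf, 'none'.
Answer: none

Derivation:
Node F's children (from adjacency): (leaf)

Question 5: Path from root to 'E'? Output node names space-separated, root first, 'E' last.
Answer: L B D J E

Derivation:
Walk down from root: L -> B -> D -> J -> E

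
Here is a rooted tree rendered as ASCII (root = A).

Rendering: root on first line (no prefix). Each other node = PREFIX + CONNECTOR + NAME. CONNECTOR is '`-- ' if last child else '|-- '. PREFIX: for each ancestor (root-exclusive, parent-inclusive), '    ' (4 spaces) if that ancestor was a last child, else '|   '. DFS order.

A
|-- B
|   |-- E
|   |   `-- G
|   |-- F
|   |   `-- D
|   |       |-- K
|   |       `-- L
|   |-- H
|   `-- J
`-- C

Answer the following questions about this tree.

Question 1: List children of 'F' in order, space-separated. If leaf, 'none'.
Node F's children (from adjacency): D

Answer: D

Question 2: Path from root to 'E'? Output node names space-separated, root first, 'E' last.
Answer: A B E

Derivation:
Walk down from root: A -> B -> E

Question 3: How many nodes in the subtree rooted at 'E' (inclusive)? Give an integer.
Answer: 2

Derivation:
Subtree rooted at E contains: E, G
Count = 2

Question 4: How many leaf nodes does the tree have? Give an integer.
Leaves (nodes with no children): C, G, H, J, K, L

Answer: 6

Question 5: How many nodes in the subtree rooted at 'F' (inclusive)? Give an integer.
Answer: 4

Derivation:
Subtree rooted at F contains: D, F, K, L
Count = 4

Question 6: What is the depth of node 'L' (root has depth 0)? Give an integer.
Answer: 4

Derivation:
Path from root to L: A -> B -> F -> D -> L
Depth = number of edges = 4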